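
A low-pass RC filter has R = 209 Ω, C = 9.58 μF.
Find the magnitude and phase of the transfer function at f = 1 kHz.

Step 1 — Angular frequency: ω = 2π·1000 = 6283 rad/s.
Step 2 — Transfer function: H(jω) = 1/(1 + jωRC).
Step 3 — Denominator: 1 + jωRC = 1 + j·6283·209·9.58e-06 = 1 + j12.58.
Step 4 — H = 0.006279 - j0.07899.
Step 5 — Magnitude: |H| = 0.07924 (-22.0 dB); phase: φ = -85.5°.

|H| = 0.07924 (-22.0 dB), φ = -85.5°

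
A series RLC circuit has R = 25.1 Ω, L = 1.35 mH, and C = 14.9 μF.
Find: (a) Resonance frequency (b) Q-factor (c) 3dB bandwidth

Step 1 — Resonance: ω₀ = 1/√(LC) = 1/√(0.00135·1.49e-05) = 7051 rad/s.
Step 2 — f₀ = ω₀/(2π) = 1122 Hz.
Step 3 — Series Q: Q = ω₀L/R = 7051·0.00135/25.1 = 0.3792.
Step 4 — Bandwidth: Δω = ω₀/Q = 1.859e+04 rad/s; BW = Δω/(2π) = 2959 Hz.

(a) f₀ = 1122 Hz  (b) Q = 0.3792  (c) BW = 2959 Hz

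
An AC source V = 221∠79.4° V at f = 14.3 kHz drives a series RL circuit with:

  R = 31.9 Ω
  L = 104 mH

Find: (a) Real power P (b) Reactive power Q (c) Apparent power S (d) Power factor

Step 1 — Angular frequency: ω = 2π·f = 2π·1.43e+04 = 8.985e+04 rad/s.
Step 2 — Component impedances:
  R: Z = R = 31.9 Ω
  L: Z = jωL = j·8.985e+04·0.104 = 0 + j9344 Ω
Step 3 — Series combination: Z_total = R + L = 31.9 + j9344 Ω = 9344∠89.8° Ω.
Step 4 — Source phasor: V = 221∠79.4° V = 40.65 + j217.2 V.
Step 5 — Current: I = V / Z = 0.02326 - j0.004271 A = 0.02365∠-10.4° A.
Step 6 — Complex power: S = V·I* = 0.01784 + j5.227 VA.
Step 7 — Real power: P = Re(S) = 0.01784 W.
Step 8 — Reactive power: Q = Im(S) = 5.227 VAR.
Step 9 — Apparent power: |S| = 5.227 VA.
Step 10 — Power factor: PF = P/|S| = 0.003414 (lagging).

(a) P = 0.01784 W  (b) Q = 5.227 VAR  (c) S = 5.227 VA  (d) PF = 0.003414 (lagging)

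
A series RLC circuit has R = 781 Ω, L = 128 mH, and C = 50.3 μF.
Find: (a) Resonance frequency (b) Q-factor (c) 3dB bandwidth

Step 1 — Resonance: ω₀ = 1/√(LC) = 1/√(0.128·5.03e-05) = 394.1 rad/s.
Step 2 — f₀ = ω₀/(2π) = 62.72 Hz.
Step 3 — Series Q: Q = ω₀L/R = 394.1·0.128/781 = 0.06459.
Step 4 — Bandwidth: Δω = ω₀/Q = 6102 rad/s; BW = Δω/(2π) = 971.1 Hz.

(a) f₀ = 62.72 Hz  (b) Q = 0.06459  (c) BW = 971.1 Hz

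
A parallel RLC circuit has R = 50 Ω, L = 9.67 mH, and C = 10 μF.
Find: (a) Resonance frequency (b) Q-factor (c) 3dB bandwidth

Step 1 — Resonance: ω₀ = 1/√(LC) = 1/√(0.00967·1e-05) = 3216 rad/s.
Step 2 — f₀ = ω₀/(2π) = 511.8 Hz.
Step 3 — Parallel Q: Q = R/(ω₀L) = 50/(3216·0.00967) = 1.608.
Step 4 — Bandwidth: Δω = ω₀/Q = 2000 rad/s; BW = Δω/(2π) = 318.3 Hz.

(a) f₀ = 511.8 Hz  (b) Q = 1.608  (c) BW = 318.3 Hz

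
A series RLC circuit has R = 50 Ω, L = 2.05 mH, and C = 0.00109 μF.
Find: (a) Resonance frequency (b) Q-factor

Step 1 — Resonance condition Im(Z)=0 gives ω₀ = 1/√(LC).
Step 2 — ω₀ = 1/√(0.00205·1.09e-09) = 6.69e+05 rad/s.
Step 3 — f₀ = ω₀/(2π) = 1.065e+05 Hz.
Step 4 — Series Q: Q = ω₀L/R = 6.69e+05·0.00205/50 = 27.43.

(a) f₀ = 1.065e+05 Hz  (b) Q = 27.43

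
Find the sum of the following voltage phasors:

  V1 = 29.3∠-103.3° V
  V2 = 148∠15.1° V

Step 1 — Convert each phasor to rectangular form:
  V1 = 29.3·(cos(-103.3°) + j·sin(-103.3°)) = -6.74 - j28.51 V
  V2 = 148·(cos(15.1°) + j·sin(15.1°)) = 142.9 + j38.55 V
Step 2 — Sum components: V_total = 136.1 + j10.04 V.
Step 3 — Convert to polar: |V_total| = 136.5 V, ∠V_total = 4.2°.

V_total = 136.5∠4.2° V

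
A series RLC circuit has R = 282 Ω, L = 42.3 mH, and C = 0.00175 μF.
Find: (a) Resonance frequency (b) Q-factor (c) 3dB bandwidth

Step 1 — Resonance: ω₀ = 1/√(LC) = 1/√(0.0423·1.75e-09) = 1.162e+05 rad/s.
Step 2 — f₀ = ω₀/(2π) = 1.85e+04 Hz.
Step 3 — Series Q: Q = ω₀L/R = 1.162e+05·0.0423/282 = 17.43.
Step 4 — Bandwidth: Δω = ω₀/Q = 6667 rad/s; BW = Δω/(2π) = 1061 Hz.

(a) f₀ = 1.85e+04 Hz  (b) Q = 17.43  (c) BW = 1061 Hz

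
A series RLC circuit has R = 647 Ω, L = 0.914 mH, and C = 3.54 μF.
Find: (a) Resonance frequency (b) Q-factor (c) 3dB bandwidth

Step 1 — Resonance: ω₀ = 1/√(LC) = 1/√(0.000914·3.54e-06) = 1.758e+04 rad/s.
Step 2 — f₀ = ω₀/(2π) = 2798 Hz.
Step 3 — Series Q: Q = ω₀L/R = 1.758e+04·0.000914/647 = 0.02484.
Step 4 — Bandwidth: Δω = ω₀/Q = 7.079e+05 rad/s; BW = Δω/(2π) = 1.127e+05 Hz.

(a) f₀ = 2798 Hz  (b) Q = 0.02484  (c) BW = 1.127e+05 Hz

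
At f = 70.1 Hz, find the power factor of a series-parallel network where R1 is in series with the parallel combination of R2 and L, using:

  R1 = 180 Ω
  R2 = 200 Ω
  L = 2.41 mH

Step 1 — Angular frequency: ω = 2π·f = 2π·70.1 = 440.5 rad/s.
Step 2 — Component impedances:
  R1: Z = R = 180 Ω
  R2: Z = R = 200 Ω
  L: Z = jωL = j·440.5·0.00241 = 0 + j1.061 Ω
Step 3 — Parallel branch: R2 || L = 1/(1/R2 + 1/L) = 0.005634 + j1.061 Ω.
Step 4 — Series with R1: Z_total = R1 + (R2 || L) = 180 + j1.061 Ω = 180∠0.3° Ω.
Step 5 — Power factor: PF = cos(φ) = Re(Z)/|Z| = 180/180 = 1.
Step 6 — Type: Im(Z) = 1.061 ⇒ lagging (phase φ = 0.3°).

PF = 1 (lagging, φ = 0.3°)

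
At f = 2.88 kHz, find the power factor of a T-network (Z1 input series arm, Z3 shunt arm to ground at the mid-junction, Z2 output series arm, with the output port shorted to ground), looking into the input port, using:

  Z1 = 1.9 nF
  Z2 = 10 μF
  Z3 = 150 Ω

Step 1 — Angular frequency: ω = 2π·f = 2π·2880 = 1.81e+04 rad/s.
Step 2 — Component impedances:
  Z1: Z = 1/(jωC) = -j/(ω·C) = 0 - j2.909e+04 Ω
  Z2: Z = 1/(jωC) = -j/(ω·C) = 0 - j5.526 Ω
  Z3: Z = R = 150 Ω
Step 3 — With the output port shorted to ground, the output series arm Z2 runs from the junction to ground; the shunt arm Z3 also runs from the junction to ground. They appear in parallel: Z3 || Z2 = 0.2033 - j5.519 Ω.
Step 4 — Series with input arm Z1: Z_in = Z1 + (Z3 || Z2) = 0.2033 - j2.909e+04 Ω = 2.909e+04∠-90.0° Ω.
Step 5 — Power factor: PF = cos(φ) = Re(Z)/|Z| = 0.2033/2.909e+04 = 6.989e-06.
Step 6 — Type: Im(Z) = -2.909e+04 ⇒ leading (phase φ = -90.0°).

PF = 6.989e-06 (leading, φ = -90.0°)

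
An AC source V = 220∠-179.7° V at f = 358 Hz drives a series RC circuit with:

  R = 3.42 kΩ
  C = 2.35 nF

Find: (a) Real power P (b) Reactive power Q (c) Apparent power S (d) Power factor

Step 1 — Angular frequency: ω = 2π·f = 2π·358 = 2249 rad/s.
Step 2 — Component impedances:
  R: Z = R = 3420 Ω
  C: Z = 1/(jωC) = -j/(ω·C) = 0 - j1.892e+05 Ω
Step 3 — Series combination: Z_total = R + C = 3420 - j1.892e+05 Ω = 1.892e+05∠-89.0° Ω.
Step 4 — Source phasor: V = 220∠-179.7° V = -220 - j1.152 V.
Step 5 — Current: I = V / Z = -1.493e-05 - j0.001163 A = 0.001163∠-90.7° A.
Step 6 — Complex power: S = V·I* = 0.004624 - j0.2558 VA.
Step 7 — Real power: P = Re(S) = 0.004624 W.
Step 8 — Reactive power: Q = Im(S) = -0.2558 VAR.
Step 9 — Apparent power: |S| = 0.2558 VA.
Step 10 — Power factor: PF = P/|S| = 0.01808 (leading).

(a) P = 0.004624 W  (b) Q = -0.2558 VAR  (c) S = 0.2558 VA  (d) PF = 0.01808 (leading)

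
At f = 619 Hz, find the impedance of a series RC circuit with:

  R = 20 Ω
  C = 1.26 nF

Step 1 — Angular frequency: ω = 2π·f = 2π·619 = 3889 rad/s.
Step 2 — Component impedances:
  R: Z = R = 20 Ω
  C: Z = 1/(jωC) = -j/(ω·C) = 0 - j2.041e+05 Ω
Step 3 — Series combination: Z_total = R + C = 20 - j2.041e+05 Ω = 2.041e+05∠-90.0° Ω.

Z = 20 - j2.041e+05 Ω = 2.041e+05∠-90.0° Ω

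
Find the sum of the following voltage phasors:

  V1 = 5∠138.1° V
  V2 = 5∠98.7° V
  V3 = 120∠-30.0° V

Step 1 — Convert each phasor to rectangular form:
  V1 = 5·(cos(138.1°) + j·sin(138.1°)) = -3.722 + j3.339 V
  V2 = 5·(cos(98.7°) + j·sin(98.7°)) = -0.7563 + j4.942 V
  V3 = 120·(cos(-30.0°) + j·sin(-30.0°)) = 103.9 - j60 V
Step 2 — Sum components: V_total = 99.45 - j51.72 V.
Step 3 — Convert to polar: |V_total| = 112.1 V, ∠V_total = -27.5°.

V_total = 112.1∠-27.5° V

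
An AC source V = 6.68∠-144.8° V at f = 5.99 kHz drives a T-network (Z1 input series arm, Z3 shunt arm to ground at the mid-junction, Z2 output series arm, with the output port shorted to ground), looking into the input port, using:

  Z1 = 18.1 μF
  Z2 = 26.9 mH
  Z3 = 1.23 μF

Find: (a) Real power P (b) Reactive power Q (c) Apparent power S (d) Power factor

Step 1 — Angular frequency: ω = 2π·f = 2π·5990 = 3.764e+04 rad/s.
Step 2 — Component impedances:
  Z1: Z = 1/(jωC) = -j/(ω·C) = 0 - j1.468 Ω
  Z2: Z = jωL = j·3.764e+04·0.0269 = 0 + j1012 Ω
  Z3: Z = 1/(jωC) = -j/(ω·C) = 0 - j21.6 Ω
Step 3 — With the output port shorted to ground, the output series arm Z2 runs from the junction to ground; the shunt arm Z3 also runs from the junction to ground. They appear in parallel: Z3 || Z2 = 0 - j22.07 Ω.
Step 4 — Series with input arm Z1: Z_in = Z1 + (Z3 || Z2) = 0 - j23.54 Ω = 23.54∠-90.0° Ω.
Step 5 — Source phasor: V = 6.68∠-144.8° V = -5.459 - j3.851 V.
Step 6 — Current: I = V / Z = 0.1636 - j0.2319 A = 0.2838∠-54.8° A.
Step 7 — Complex power: S = V·I* = 0 - j1.896 VA.
Step 8 — Real power: P = Re(S) = 0 W.
Step 9 — Reactive power: Q = Im(S) = -1.896 VAR.
Step 10 — Apparent power: |S| = 1.896 VA.
Step 11 — Power factor: PF = P/|S| = 0 (leading).

(a) P = 0 W  (b) Q = -1.896 VAR  (c) S = 1.896 VA  (d) PF = 0 (leading)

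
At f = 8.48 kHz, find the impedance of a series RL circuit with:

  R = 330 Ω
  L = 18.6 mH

Step 1 — Angular frequency: ω = 2π·f = 2π·8480 = 5.328e+04 rad/s.
Step 2 — Component impedances:
  R: Z = R = 330 Ω
  L: Z = jωL = j·5.328e+04·0.0186 = 0 + j991 Ω
Step 3 — Series combination: Z_total = R + L = 330 + j991 Ω = 1045∠71.6° Ω.

Z = 330 + j991 Ω = 1045∠71.6° Ω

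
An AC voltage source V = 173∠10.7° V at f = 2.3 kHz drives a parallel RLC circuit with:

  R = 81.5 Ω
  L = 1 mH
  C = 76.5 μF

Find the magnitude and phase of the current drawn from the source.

Step 1 — Angular frequency: ω = 2π·f = 2π·2300 = 1.445e+04 rad/s.
Step 2 — Component impedances:
  R: Z = R = 81.5 Ω
  L: Z = jωL = j·1.445e+04·0.001 = 0 + j14.45 Ω
  C: Z = 1/(jωC) = -j/(ω·C) = 0 - j0.9045 Ω
Step 3 — Parallel combination: 1/Z_total = 1/R + 1/L + 1/C; Z_total = 0.01142 - j0.9648 Ω = 0.9649∠-89.3° Ω.
Step 4 — Source phasor: V = 173∠10.7° V = 170 + j32.12 V.
Step 5 — Ohm's law: I = V / Z_total = (170 + j32.12) / (0.01142 - j0.9648) = -31.2 + j176.6 A.
Step 6 — Convert to polar: |I| = 179.3 A, ∠I = 100.0°.

I = 179.3∠100.0° A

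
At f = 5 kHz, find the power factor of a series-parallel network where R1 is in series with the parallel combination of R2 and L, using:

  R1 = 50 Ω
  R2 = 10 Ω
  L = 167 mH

Step 1 — Angular frequency: ω = 2π·f = 2π·5000 = 3.142e+04 rad/s.
Step 2 — Component impedances:
  R1: Z = R = 50 Ω
  R2: Z = R = 10 Ω
  L: Z = jωL = j·3.142e+04·0.167 = 0 + j5246 Ω
Step 3 — Parallel branch: R2 || L = 1/(1/R2 + 1/L) = 10 + j0.01906 Ω.
Step 4 — Series with R1: Z_total = R1 + (R2 || L) = 60 + j0.01906 Ω = 60∠0.0° Ω.
Step 5 — Power factor: PF = cos(φ) = Re(Z)/|Z| = 60/60 = 1.
Step 6 — Type: Im(Z) = 0.01906 ⇒ lagging (phase φ = 0.0°).

PF = 1 (lagging, φ = 0.0°)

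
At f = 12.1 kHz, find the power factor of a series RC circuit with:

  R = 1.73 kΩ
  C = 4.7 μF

Step 1 — Angular frequency: ω = 2π·f = 2π·1.21e+04 = 7.603e+04 rad/s.
Step 2 — Component impedances:
  R: Z = R = 1730 Ω
  C: Z = 1/(jωC) = -j/(ω·C) = 0 - j2.799 Ω
Step 3 — Series combination: Z_total = R + C = 1730 - j2.799 Ω = 1730∠-0.1° Ω.
Step 4 — Power factor: PF = cos(φ) = Re(Z)/|Z| = 1730/1730 = 1.
Step 5 — Type: Im(Z) = -2.799 ⇒ leading (phase φ = -0.1°).

PF = 1 (leading, φ = -0.1°)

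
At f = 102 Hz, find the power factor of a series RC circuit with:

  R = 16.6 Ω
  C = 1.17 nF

Step 1 — Angular frequency: ω = 2π·f = 2π·102 = 640.9 rad/s.
Step 2 — Component impedances:
  R: Z = R = 16.6 Ω
  C: Z = 1/(jωC) = -j/(ω·C) = 0 - j1.334e+06 Ω
Step 3 — Series combination: Z_total = R + C = 16.6 - j1.334e+06 Ω = 1.334e+06∠-90.0° Ω.
Step 4 — Power factor: PF = cos(φ) = Re(Z)/|Z| = 16.6/1.3336e+06 = 1.245e-05.
Step 5 — Type: Im(Z) = -1.334e+06 ⇒ leading (phase φ = -90.0°).

PF = 1.245e-05 (leading, φ = -90.0°)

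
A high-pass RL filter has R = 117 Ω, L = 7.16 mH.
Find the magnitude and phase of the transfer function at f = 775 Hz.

Step 1 — Angular frequency: ω = 2π·775 = 4869 rad/s.
Step 2 — Transfer function: H(jω) = jωL/(R + jωL).
Step 3 — Numerator jωL = j·34.87; denominator R + jωL = 117 + j34.87.
Step 4 — H = 0.08156 + j0.2737.
Step 5 — Magnitude: |H| = 0.2856 (-10.9 dB); phase: φ = 73.4°.

|H| = 0.2856 (-10.9 dB), φ = 73.4°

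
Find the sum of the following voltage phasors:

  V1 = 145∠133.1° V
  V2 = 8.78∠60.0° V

Step 1 — Convert each phasor to rectangular form:
  V1 = 145·(cos(133.1°) + j·sin(133.1°)) = -99.07 + j105.9 V
  V2 = 8.78·(cos(60.0°) + j·sin(60.0°)) = 4.39 + j7.604 V
Step 2 — Sum components: V_total = -94.68 + j113.5 V.
Step 3 — Convert to polar: |V_total| = 147.8 V, ∠V_total = 129.8°.

V_total = 147.8∠129.8° V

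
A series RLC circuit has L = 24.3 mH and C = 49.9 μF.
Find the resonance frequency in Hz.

Step 1 — Resonance condition Im(Z)=0 gives ω₀ = 1/√(LC).
Step 2 — ω₀ = 1/√(0.0243·4.99e-05) = 908.1 rad/s.
Step 3 — f₀ = ω₀/(2π) = 144.5 Hz.

f₀ = 144.5 Hz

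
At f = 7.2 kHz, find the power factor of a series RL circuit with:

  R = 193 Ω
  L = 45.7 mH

Step 1 — Angular frequency: ω = 2π·f = 2π·7200 = 4.524e+04 rad/s.
Step 2 — Component impedances:
  R: Z = R = 193 Ω
  L: Z = jωL = j·4.524e+04·0.0457 = 0 + j2067 Ω
Step 3 — Series combination: Z_total = R + L = 193 + j2067 Ω = 2076∠84.7° Ω.
Step 4 — Power factor: PF = cos(φ) = Re(Z)/|Z| = 193/2076.4 = 0.09295.
Step 5 — Type: Im(Z) = 2067 ⇒ lagging (phase φ = 84.7°).

PF = 0.09295 (lagging, φ = 84.7°)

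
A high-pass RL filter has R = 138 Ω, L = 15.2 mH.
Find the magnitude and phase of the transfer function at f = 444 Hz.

Step 1 — Angular frequency: ω = 2π·444 = 2790 rad/s.
Step 2 — Transfer function: H(jω) = jωL/(R + jωL).
Step 3 — Numerator jωL = j·42.4; denominator R + jωL = 138 + j42.4.
Step 4 — H = 0.08627 + j0.2808.
Step 5 — Magnitude: |H| = 0.2937 (-10.6 dB); phase: φ = 72.9°.

|H| = 0.2937 (-10.6 dB), φ = 72.9°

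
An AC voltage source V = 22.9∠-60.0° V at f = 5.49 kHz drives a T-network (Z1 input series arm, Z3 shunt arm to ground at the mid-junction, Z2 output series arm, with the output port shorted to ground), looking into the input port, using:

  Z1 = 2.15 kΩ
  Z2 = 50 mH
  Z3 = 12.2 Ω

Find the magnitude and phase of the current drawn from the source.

Step 1 — Angular frequency: ω = 2π·f = 2π·5490 = 3.449e+04 rad/s.
Step 2 — Component impedances:
  Z1: Z = R = 2150 Ω
  Z2: Z = jωL = j·3.449e+04·0.05 = 0 + j1725 Ω
  Z3: Z = R = 12.2 Ω
Step 3 — With the output port shorted to ground, the output series arm Z2 runs from the junction to ground; the shunt arm Z3 also runs from the junction to ground. They appear in parallel: Z3 || Z2 = 12.2 + j0.08629 Ω.
Step 4 — Series with input arm Z1: Z_in = Z1 + (Z3 || Z2) = 2162 + j0.08629 Ω = 2162∠0.0° Ω.
Step 5 — Source phasor: V = 22.9∠-60.0° V = 11.45 - j19.83 V.
Step 6 — Ohm's law: I = V / Z_total = (11.45 - j19.83) / (2162 + j0.08629) = 0.005295 - j0.009172 A.
Step 7 — Convert to polar: |I| = 0.01059 A, ∠I = -60.0°.

I = 0.01059∠-60.0° A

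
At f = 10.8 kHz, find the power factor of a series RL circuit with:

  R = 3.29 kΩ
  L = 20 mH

Step 1 — Angular frequency: ω = 2π·f = 2π·1.08e+04 = 6.786e+04 rad/s.
Step 2 — Component impedances:
  R: Z = R = 3290 Ω
  L: Z = jωL = j·6.786e+04·0.02 = 0 + j1357 Ω
Step 3 — Series combination: Z_total = R + L = 3290 + j1357 Ω = 3559∠22.4° Ω.
Step 4 — Power factor: PF = cos(φ) = Re(Z)/|Z| = 3290/3559 = 0.9244.
Step 5 — Type: Im(Z) = 1357 ⇒ lagging (phase φ = 22.4°).

PF = 0.9244 (lagging, φ = 22.4°)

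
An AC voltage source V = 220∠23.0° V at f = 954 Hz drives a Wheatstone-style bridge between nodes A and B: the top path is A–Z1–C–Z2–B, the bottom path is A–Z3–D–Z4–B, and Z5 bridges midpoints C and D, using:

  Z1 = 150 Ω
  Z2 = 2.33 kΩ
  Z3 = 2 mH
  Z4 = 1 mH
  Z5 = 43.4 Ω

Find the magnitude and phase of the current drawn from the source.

Step 1 — Angular frequency: ω = 2π·f = 2π·954 = 5994 rad/s.
Step 2 — Component impedances:
  Z1: Z = R = 150 Ω
  Z2: Z = R = 2330 Ω
  Z3: Z = jωL = j·5994·0.002 = 0 + j11.99 Ω
  Z4: Z = jωL = j·5994·0.001 = 0 + j5.994 Ω
  Z5: Z = R = 43.4 Ω
Step 3 — Bridge requires nodal analysis (the Z5 bridge couples midpoints C and D, so the two paths cannot be reduced to a simple series/parallel combination). Setting node B to ground and injecting 1 A at node A, the 3-node admittance system at A, C, D solves to V_A = Z_AB = 0.7721 + j17.94 Ω = 17.95∠87.5° Ω.
Step 4 — Source phasor: V = 220∠23.0° V = 202.5 + j85.96 V.
Step 5 — Ohm's law: I = V / Z_total = (202.5 + j85.96) / (0.7721 + j17.94) = 5.269 - j11.06 A.
Step 6 — Convert to polar: |I| = 12.25 A, ∠I = -64.5°.

I = 12.25∠-64.5° A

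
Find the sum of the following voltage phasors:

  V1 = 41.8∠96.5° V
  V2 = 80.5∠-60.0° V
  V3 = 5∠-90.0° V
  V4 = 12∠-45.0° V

Step 1 — Convert each phasor to rectangular form:
  V1 = 41.8·(cos(96.5°) + j·sin(96.5°)) = -4.732 + j41.53 V
  V2 = 80.5·(cos(-60.0°) + j·sin(-60.0°)) = 40.25 - j69.72 V
  V3 = 5·(cos(-90.0°) + j·sin(-90.0°)) = 0 - j5 V
  V4 = 12·(cos(-45.0°) + j·sin(-45.0°)) = 8.485 - j8.485 V
Step 2 — Sum components: V_total = 44 - j41.67 V.
Step 3 — Convert to polar: |V_total| = 60.6 V, ∠V_total = -43.4°.

V_total = 60.6∠-43.4° V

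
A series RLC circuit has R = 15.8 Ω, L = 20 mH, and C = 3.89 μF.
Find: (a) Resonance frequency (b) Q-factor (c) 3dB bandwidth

Step 1 — Resonance condition Im(Z)=0 gives ω₀ = 1/√(LC).
Step 2 — ω₀ = 1/√(0.02·3.89e-06) = 3585 rad/s.
Step 3 — f₀ = ω₀/(2π) = 570.6 Hz.
Step 4 — Series Q: Q = ω₀L/R = 3585·0.02/15.8 = 4.538.
Step 5 — 3dB bandwidth: Δω = ω₀/Q = 790 rad/s; BW = Δω/(2π) = 125.7 Hz.

(a) f₀ = 570.6 Hz  (b) Q = 4.538  (c) BW = 125.7 Hz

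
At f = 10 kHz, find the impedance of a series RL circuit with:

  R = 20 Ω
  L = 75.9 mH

Step 1 — Angular frequency: ω = 2π·f = 2π·1e+04 = 6.283e+04 rad/s.
Step 2 — Component impedances:
  R: Z = R = 20 Ω
  L: Z = jωL = j·6.283e+04·0.0759 = 0 + j4769 Ω
Step 3 — Series combination: Z_total = R + L = 20 + j4769 Ω = 4769∠89.8° Ω.

Z = 20 + j4769 Ω = 4769∠89.8° Ω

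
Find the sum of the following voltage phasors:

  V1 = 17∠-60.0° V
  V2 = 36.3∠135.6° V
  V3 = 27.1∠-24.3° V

Step 1 — Convert each phasor to rectangular form:
  V1 = 17·(cos(-60.0°) + j·sin(-60.0°)) = 8.5 - j14.72 V
  V2 = 36.3·(cos(135.6°) + j·sin(135.6°)) = -25.94 + j25.4 V
  V3 = 27.1·(cos(-24.3°) + j·sin(-24.3°)) = 24.7 - j11.15 V
Step 2 — Sum components: V_total = 7.264 - j0.4767 V.
Step 3 — Convert to polar: |V_total| = 7.279 V, ∠V_total = -3.8°.

V_total = 7.279∠-3.8° V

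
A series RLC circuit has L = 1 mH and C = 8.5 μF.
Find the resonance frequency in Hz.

Step 1 — Resonance condition Im(Z)=0 gives ω₀ = 1/√(LC).
Step 2 — ω₀ = 1/√(0.001·8.5e-06) = 1.085e+04 rad/s.
Step 3 — f₀ = ω₀/(2π) = 1726 Hz.

f₀ = 1726 Hz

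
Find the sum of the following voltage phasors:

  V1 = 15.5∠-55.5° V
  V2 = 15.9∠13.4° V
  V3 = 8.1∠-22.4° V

Step 1 — Convert each phasor to rectangular form:
  V1 = 15.5·(cos(-55.5°) + j·sin(-55.5°)) = 8.779 - j12.77 V
  V2 = 15.9·(cos(13.4°) + j·sin(13.4°)) = 15.47 + j3.685 V
  V3 = 8.1·(cos(-22.4°) + j·sin(-22.4°)) = 7.489 - j3.087 V
Step 2 — Sum components: V_total = 31.74 - j12.18 V.
Step 3 — Convert to polar: |V_total| = 33.99 V, ∠V_total = -21.0°.

V_total = 33.99∠-21.0° V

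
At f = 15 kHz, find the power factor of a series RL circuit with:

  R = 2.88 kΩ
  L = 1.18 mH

Step 1 — Angular frequency: ω = 2π·f = 2π·1.5e+04 = 9.425e+04 rad/s.
Step 2 — Component impedances:
  R: Z = R = 2880 Ω
  L: Z = jωL = j·9.425e+04·0.00118 = 0 + j111.2 Ω
Step 3 — Series combination: Z_total = R + L = 2880 + j111.2 Ω = 2882∠2.2° Ω.
Step 4 — Power factor: PF = cos(φ) = Re(Z)/|Z| = 2880/2882 = 0.9993.
Step 5 — Type: Im(Z) = 111.2 ⇒ lagging (phase φ = 2.2°).

PF = 0.9993 (lagging, φ = 2.2°)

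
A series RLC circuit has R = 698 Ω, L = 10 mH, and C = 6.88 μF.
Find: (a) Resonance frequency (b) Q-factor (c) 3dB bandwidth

Step 1 — Resonance: ω₀ = 1/√(LC) = 1/√(0.01·6.88e-06) = 3812 rad/s.
Step 2 — f₀ = ω₀/(2π) = 606.8 Hz.
Step 3 — Series Q: Q = ω₀L/R = 3812·0.01/698 = 0.05462.
Step 4 — Bandwidth: Δω = ω₀/Q = 6.98e+04 rad/s; BW = Δω/(2π) = 1.111e+04 Hz.

(a) f₀ = 606.8 Hz  (b) Q = 0.05462  (c) BW = 1.111e+04 Hz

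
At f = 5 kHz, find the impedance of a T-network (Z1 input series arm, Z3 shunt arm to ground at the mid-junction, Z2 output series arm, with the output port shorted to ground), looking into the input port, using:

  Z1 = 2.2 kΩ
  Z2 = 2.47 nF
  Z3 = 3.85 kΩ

Step 1 — Angular frequency: ω = 2π·f = 2π·5000 = 3.142e+04 rad/s.
Step 2 — Component impedances:
  Z1: Z = R = 2200 Ω
  Z2: Z = 1/(jωC) = -j/(ω·C) = 0 - j1.289e+04 Ω
  Z3: Z = R = 3850 Ω
Step 3 — With the output port shorted to ground, the output series arm Z2 runs from the junction to ground; the shunt arm Z3 also runs from the junction to ground. They appear in parallel: Z3 || Z2 = 3535 - j1056 Ω.
Step 4 — Series with input arm Z1: Z_in = Z1 + (Z3 || Z2) = 5735 - j1056 Ω = 5831∠-10.4° Ω.

Z = 5735 - j1056 Ω = 5831∠-10.4° Ω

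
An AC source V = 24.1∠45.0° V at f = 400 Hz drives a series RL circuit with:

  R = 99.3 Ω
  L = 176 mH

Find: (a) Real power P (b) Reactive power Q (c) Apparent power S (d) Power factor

Step 1 — Angular frequency: ω = 2π·f = 2π·400 = 2513 rad/s.
Step 2 — Component impedances:
  R: Z = R = 99.3 Ω
  L: Z = jωL = j·2513·0.176 = 0 + j442.3 Ω
Step 3 — Series combination: Z_total = R + L = 99.3 + j442.3 Ω = 453.3∠77.3° Ω.
Step 4 — Source phasor: V = 24.1∠45.0° V = 17.04 + j17.04 V.
Step 5 — Current: I = V / Z = 0.04491 - j0.02844 A = 0.05316∠-32.3° A.
Step 6 — Complex power: S = V·I* = 0.2806 + j1.25 VA.
Step 7 — Real power: P = Re(S) = 0.2806 W.
Step 8 — Reactive power: Q = Im(S) = 1.25 VAR.
Step 9 — Apparent power: |S| = 1.281 VA.
Step 10 — Power factor: PF = P/|S| = 0.219 (lagging).

(a) P = 0.2806 W  (b) Q = 1.25 VAR  (c) S = 1.281 VA  (d) PF = 0.219 (lagging)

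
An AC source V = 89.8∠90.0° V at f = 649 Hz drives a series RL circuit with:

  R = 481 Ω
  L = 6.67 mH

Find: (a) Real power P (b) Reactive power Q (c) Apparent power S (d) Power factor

Step 1 — Angular frequency: ω = 2π·f = 2π·649 = 4078 rad/s.
Step 2 — Component impedances:
  R: Z = R = 481 Ω
  L: Z = jωL = j·4078·0.00667 = 0 + j27.2 Ω
Step 3 — Series combination: Z_total = R + L = 481 + j27.2 Ω = 481.8∠3.2° Ω.
Step 4 — Source phasor: V = 89.8∠90.0° V = 0 + j89.8 V.
Step 5 — Current: I = V / Z = 0.01052 + j0.1861 A = 0.1864∠86.8° A.
Step 6 — Complex power: S = V·I* = 16.71 + j0.945 VA.
Step 7 — Real power: P = Re(S) = 16.71 W.
Step 8 — Reactive power: Q = Im(S) = 0.945 VAR.
Step 9 — Apparent power: |S| = 16.74 VA.
Step 10 — Power factor: PF = P/|S| = 0.9984 (lagging).

(a) P = 16.71 W  (b) Q = 0.945 VAR  (c) S = 16.74 VA  (d) PF = 0.9984 (lagging)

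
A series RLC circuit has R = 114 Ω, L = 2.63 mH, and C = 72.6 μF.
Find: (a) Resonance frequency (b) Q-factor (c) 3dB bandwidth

Step 1 — Resonance: ω₀ = 1/√(LC) = 1/√(0.00263·7.26e-05) = 2289 rad/s.
Step 2 — f₀ = ω₀/(2π) = 364.2 Hz.
Step 3 — Series Q: Q = ω₀L/R = 2289·0.00263/114 = 0.0528.
Step 4 — Bandwidth: Δω = ω₀/Q = 4.335e+04 rad/s; BW = Δω/(2π) = 6899 Hz.

(a) f₀ = 364.2 Hz  (b) Q = 0.0528  (c) BW = 6899 Hz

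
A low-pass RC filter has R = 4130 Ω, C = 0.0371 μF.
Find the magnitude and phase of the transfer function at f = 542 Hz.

Step 1 — Angular frequency: ω = 2π·542 = 3405 rad/s.
Step 2 — Transfer function: H(jω) = 1/(1 + jωRC).
Step 3 — Denominator: 1 + jωRC = 1 + j·3405·4130·3.71e-08 = 1 + j0.5218.
Step 4 — H = 0.786 - j0.4101.
Step 5 — Magnitude: |H| = 0.8866 (-1.0 dB); phase: φ = -27.6°.

|H| = 0.8866 (-1.0 dB), φ = -27.6°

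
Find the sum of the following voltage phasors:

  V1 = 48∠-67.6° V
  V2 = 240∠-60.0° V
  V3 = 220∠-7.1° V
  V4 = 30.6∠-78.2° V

Step 1 — Convert each phasor to rectangular form:
  V1 = 48·(cos(-67.6°) + j·sin(-67.6°)) = 18.29 - j44.38 V
  V2 = 240·(cos(-60.0°) + j·sin(-60.0°)) = 120 - j207.8 V
  V3 = 220·(cos(-7.1°) + j·sin(-7.1°)) = 218.3 - j27.19 V
  V4 = 30.6·(cos(-78.2°) + j·sin(-78.2°)) = 6.258 - j29.95 V
Step 2 — Sum components: V_total = 362.9 - j309.4 V.
Step 3 — Convert to polar: |V_total| = 476.8 V, ∠V_total = -40.5°.

V_total = 476.8∠-40.5° V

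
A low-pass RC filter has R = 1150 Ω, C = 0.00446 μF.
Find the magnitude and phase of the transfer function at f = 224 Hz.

Step 1 — Angular frequency: ω = 2π·224 = 1407 rad/s.
Step 2 — Transfer function: H(jω) = 1/(1 + jωRC).
Step 3 — Denominator: 1 + jωRC = 1 + j·1407·1150·4.46e-09 = 1 + j0.007219.
Step 4 — H = 0.9999 - j0.007218.
Step 5 — Magnitude: |H| = 1 (-0.0 dB); phase: φ = -0.4°.

|H| = 1 (-0.0 dB), φ = -0.4°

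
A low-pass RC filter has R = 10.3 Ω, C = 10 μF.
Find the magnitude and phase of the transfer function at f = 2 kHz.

Step 1 — Angular frequency: ω = 2π·2000 = 1.257e+04 rad/s.
Step 2 — Transfer function: H(jω) = 1/(1 + jωRC).
Step 3 — Denominator: 1 + jωRC = 1 + j·1.257e+04·10.3·1e-05 = 1 + j1.294.
Step 4 — H = 0.3738 - j0.4838.
Step 5 — Magnitude: |H| = 0.6114 (-4.3 dB); phase: φ = -52.3°.

|H| = 0.6114 (-4.3 dB), φ = -52.3°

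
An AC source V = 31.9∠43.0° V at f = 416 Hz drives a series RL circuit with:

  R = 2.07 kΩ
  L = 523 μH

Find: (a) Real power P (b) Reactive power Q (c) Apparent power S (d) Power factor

Step 1 — Angular frequency: ω = 2π·f = 2π·416 = 2614 rad/s.
Step 2 — Component impedances:
  R: Z = R = 2070 Ω
  L: Z = jωL = j·2614·0.000523 = 0 + j1.367 Ω
Step 3 — Series combination: Z_total = R + L = 2070 + j1.367 Ω = 2070∠0.0° Ω.
Step 4 — Source phasor: V = 31.9∠43.0° V = 23.33 + j21.76 V.
Step 5 — Current: I = V / Z = 0.01128 + j0.0105 A = 0.01541∠43.0° A.
Step 6 — Complex power: S = V·I* = 0.4916 + j0.0003246 VA.
Step 7 — Real power: P = Re(S) = 0.4916 W.
Step 8 — Reactive power: Q = Im(S) = 0.0003246 VAR.
Step 9 — Apparent power: |S| = 0.4916 VA.
Step 10 — Power factor: PF = P/|S| = 1 (lagging).

(a) P = 0.4916 W  (b) Q = 0.0003246 VAR  (c) S = 0.4916 VA  (d) PF = 1 (lagging)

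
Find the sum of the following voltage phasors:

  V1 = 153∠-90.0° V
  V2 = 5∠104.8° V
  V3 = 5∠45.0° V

Step 1 — Convert each phasor to rectangular form:
  V1 = 153·(cos(-90.0°) + j·sin(-90.0°)) = 0 - j153 V
  V2 = 5·(cos(104.8°) + j·sin(104.8°)) = -1.277 + j4.834 V
  V3 = 5·(cos(45.0°) + j·sin(45.0°)) = 3.536 + j3.536 V
Step 2 — Sum components: V_total = 2.258 - j144.6 V.
Step 3 — Convert to polar: |V_total| = 144.6 V, ∠V_total = -89.1°.

V_total = 144.6∠-89.1° V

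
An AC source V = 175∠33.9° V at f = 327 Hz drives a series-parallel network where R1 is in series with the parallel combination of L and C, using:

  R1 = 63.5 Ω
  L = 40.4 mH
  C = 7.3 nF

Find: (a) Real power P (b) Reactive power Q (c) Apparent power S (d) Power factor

Step 1 — Angular frequency: ω = 2π·f = 2π·327 = 2055 rad/s.
Step 2 — Component impedances:
  R1: Z = R = 63.5 Ω
  L: Z = jωL = j·2055·0.0404 = 0 + j83.01 Ω
  C: Z = 1/(jωC) = -j/(ω·C) = 0 - j6.667e+04 Ω
Step 3 — Parallel branch: L || C = 1/(1/L + 1/C) = 0 + j83.11 Ω.
Step 4 — Series with R1: Z_total = R1 + (L || C) = 63.5 + j83.11 Ω = 104.6∠52.6° Ω.
Step 5 — Source phasor: V = 175∠33.9° V = 145.3 + j97.61 V.
Step 6 — Current: I = V / Z = 1.585 - j0.5369 A = 1.673∠-18.7° A.
Step 7 — Complex power: S = V·I* = 177.8 + j232.7 VA.
Step 8 — Real power: P = Re(S) = 177.8 W.
Step 9 — Reactive power: Q = Im(S) = 232.7 VAR.
Step 10 — Apparent power: |S| = 292.8 VA.
Step 11 — Power factor: PF = P/|S| = 0.6071 (lagging).

(a) P = 177.8 W  (b) Q = 232.7 VAR  (c) S = 292.8 VA  (d) PF = 0.6071 (lagging)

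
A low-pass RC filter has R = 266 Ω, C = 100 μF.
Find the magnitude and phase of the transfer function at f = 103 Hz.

Step 1 — Angular frequency: ω = 2π·103 = 647.2 rad/s.
Step 2 — Transfer function: H(jω) = 1/(1 + jωRC).
Step 3 — Denominator: 1 + jωRC = 1 + j·647.2·266·0.0001 = 1 + j17.21.
Step 4 — H = 0.003363 - j0.05789.
Step 5 — Magnitude: |H| = 0.05799 (-24.7 dB); phase: φ = -86.7°.

|H| = 0.05799 (-24.7 dB), φ = -86.7°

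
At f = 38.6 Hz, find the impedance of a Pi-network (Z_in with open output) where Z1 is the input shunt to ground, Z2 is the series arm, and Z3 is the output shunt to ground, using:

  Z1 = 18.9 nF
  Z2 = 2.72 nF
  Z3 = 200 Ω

Step 1 — Angular frequency: ω = 2π·f = 2π·38.6 = 242.5 rad/s.
Step 2 — Component impedances:
  Z1: Z = 1/(jωC) = -j/(ω·C) = 0 - j2.182e+05 Ω
  Z2: Z = 1/(jωC) = -j/(ω·C) = 0 - j1.516e+06 Ω
  Z3: Z = R = 200 Ω
Step 3 — With open output, the series arm Z2 and the output shunt Z3 appear in series to ground: Z2 + Z3 = 200 - j1.516e+06 Ω.
Step 4 — Parallel with input shunt Z1: Z_in = Z1 || (Z2 + Z3) = 3.166 - j1.907e+05 Ω = 1.907e+05∠-90.0° Ω.

Z = 3.166 - j1.907e+05 Ω = 1.907e+05∠-90.0° Ω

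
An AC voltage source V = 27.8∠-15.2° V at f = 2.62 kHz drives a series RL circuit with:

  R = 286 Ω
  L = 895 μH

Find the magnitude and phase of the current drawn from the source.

Step 1 — Angular frequency: ω = 2π·f = 2π·2620 = 1.646e+04 rad/s.
Step 2 — Component impedances:
  R: Z = R = 286 Ω
  L: Z = jωL = j·1.646e+04·0.000895 = 0 + j14.73 Ω
Step 3 — Series combination: Z_total = R + L = 286 + j14.73 Ω = 286.4∠2.9° Ω.
Step 4 — Source phasor: V = 27.8∠-15.2° V = 26.83 - j7.289 V.
Step 5 — Ohm's law: I = V / Z_total = (26.83 - j7.289) / (286 + j14.73) = 0.09224 - j0.03024 A.
Step 6 — Convert to polar: |I| = 0.09707 A, ∠I = -18.1°.

I = 0.09707∠-18.1° A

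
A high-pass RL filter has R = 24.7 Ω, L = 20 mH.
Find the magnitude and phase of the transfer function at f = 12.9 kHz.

Step 1 — Angular frequency: ω = 2π·1.29e+04 = 8.105e+04 rad/s.
Step 2 — Transfer function: H(jω) = jωL/(R + jωL).
Step 3 — Numerator jωL = j·1621; denominator R + jωL = 24.7 + j1621.
Step 4 — H = 0.9998 + j0.01523.
Step 5 — Magnitude: |H| = 0.9999 (-0.0 dB); phase: φ = 0.9°.

|H| = 0.9999 (-0.0 dB), φ = 0.9°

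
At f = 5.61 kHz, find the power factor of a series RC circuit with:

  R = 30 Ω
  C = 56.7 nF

Step 1 — Angular frequency: ω = 2π·f = 2π·5610 = 3.525e+04 rad/s.
Step 2 — Component impedances:
  R: Z = R = 30 Ω
  C: Z = 1/(jωC) = -j/(ω·C) = 0 - j500.4 Ω
Step 3 — Series combination: Z_total = R + C = 30 - j500.4 Ω = 501.2∠-86.6° Ω.
Step 4 — Power factor: PF = cos(φ) = Re(Z)/|Z| = 30/501.25 = 0.05985.
Step 5 — Type: Im(Z) = -500.4 ⇒ leading (phase φ = -86.6°).

PF = 0.05985 (leading, φ = -86.6°)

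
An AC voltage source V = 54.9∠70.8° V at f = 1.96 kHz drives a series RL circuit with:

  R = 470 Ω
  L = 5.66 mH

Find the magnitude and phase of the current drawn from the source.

Step 1 — Angular frequency: ω = 2π·f = 2π·1960 = 1.232e+04 rad/s.
Step 2 — Component impedances:
  R: Z = R = 470 Ω
  L: Z = jωL = j·1.232e+04·0.00566 = 0 + j69.7 Ω
Step 3 — Series combination: Z_total = R + L = 470 + j69.7 Ω = 475.1∠8.4° Ω.
Step 4 — Source phasor: V = 54.9∠70.8° V = 18.05 + j51.85 V.
Step 5 — Ohm's law: I = V / Z_total = (18.05 + j51.85) / (470 + j69.7) = 0.0536 + j0.1024 A.
Step 6 — Convert to polar: |I| = 0.1155 A, ∠I = 62.4°.

I = 0.1155∠62.4° A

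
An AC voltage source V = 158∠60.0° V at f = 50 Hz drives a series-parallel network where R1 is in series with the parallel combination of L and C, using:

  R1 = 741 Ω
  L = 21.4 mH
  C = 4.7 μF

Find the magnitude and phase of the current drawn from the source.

Step 1 — Angular frequency: ω = 2π·f = 2π·50 = 314.2 rad/s.
Step 2 — Component impedances:
  R1: Z = R = 741 Ω
  L: Z = jωL = j·314.2·0.0214 = 0 + j6.723 Ω
  C: Z = 1/(jωC) = -j/(ω·C) = 0 - j677.3 Ω
Step 3 — Parallel branch: L || C = 1/(1/L + 1/C) = 0 + j6.79 Ω.
Step 4 — Series with R1: Z_total = R1 + (L || C) = 741 + j6.79 Ω = 741∠0.5° Ω.
Step 5 — Source phasor: V = 158∠60.0° V = 79 + j136.8 V.
Step 6 — Ohm's law: I = V / Z_total = (79 + j136.8) / (741 + j6.79) = 0.1083 + j0.1837 A.
Step 7 — Convert to polar: |I| = 0.2132 A, ∠I = 59.5°.

I = 0.2132∠59.5° A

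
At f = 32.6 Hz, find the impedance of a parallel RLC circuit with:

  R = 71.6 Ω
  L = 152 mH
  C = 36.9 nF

Step 1 — Angular frequency: ω = 2π·f = 2π·32.6 = 204.8 rad/s.
Step 2 — Component impedances:
  R: Z = R = 71.6 Ω
  L: Z = jωL = j·204.8·0.152 = 0 + j31.13 Ω
  C: Z = 1/(jωC) = -j/(ω·C) = 0 - j1.323e+05 Ω
Step 3 — Parallel combination: 1/Z_total = 1/R + 1/L + 1/C; Z_total = 11.39 + j26.19 Ω = 28.56∠66.5° Ω.

Z = 11.39 + j26.19 Ω = 28.56∠66.5° Ω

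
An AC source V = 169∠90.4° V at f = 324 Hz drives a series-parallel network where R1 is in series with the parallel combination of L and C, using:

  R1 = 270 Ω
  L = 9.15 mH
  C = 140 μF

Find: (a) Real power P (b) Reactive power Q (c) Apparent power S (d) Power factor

Step 1 — Angular frequency: ω = 2π·f = 2π·324 = 2036 rad/s.
Step 2 — Component impedances:
  R1: Z = R = 270 Ω
  L: Z = jωL = j·2036·0.00915 = 0 + j18.63 Ω
  C: Z = 1/(jωC) = -j/(ω·C) = 0 - j3.509 Ω
Step 3 — Parallel branch: L || C = 1/(1/L + 1/C) = 0 - j4.323 Ω.
Step 4 — Series with R1: Z_total = R1 + (L || C) = 270 - j4.323 Ω = 270∠-0.9° Ω.
Step 5 — Source phasor: V = 169∠90.4° V = -1.18 + j169 V.
Step 6 — Current: I = V / Z = -0.01439 + j0.6257 A = 0.6258∠91.3° A.
Step 7 — Complex power: S = V·I* = 105.8 - j1.693 VA.
Step 8 — Real power: P = Re(S) = 105.8 W.
Step 9 — Reactive power: Q = Im(S) = -1.693 VAR.
Step 10 — Apparent power: |S| = 105.8 VA.
Step 11 — Power factor: PF = P/|S| = 0.9999 (leading).

(a) P = 105.8 W  (b) Q = -1.693 VAR  (c) S = 105.8 VA  (d) PF = 0.9999 (leading)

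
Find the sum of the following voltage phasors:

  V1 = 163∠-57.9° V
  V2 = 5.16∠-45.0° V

Step 1 — Convert each phasor to rectangular form:
  V1 = 163·(cos(-57.9°) + j·sin(-57.9°)) = 86.62 - j138.1 V
  V2 = 5.16·(cos(-45.0°) + j·sin(-45.0°)) = 3.649 - j3.649 V
Step 2 — Sum components: V_total = 90.27 - j141.7 V.
Step 3 — Convert to polar: |V_total| = 168 V, ∠V_total = -57.5°.

V_total = 168∠-57.5° V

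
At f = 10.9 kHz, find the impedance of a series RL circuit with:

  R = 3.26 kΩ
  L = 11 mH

Step 1 — Angular frequency: ω = 2π·f = 2π·1.09e+04 = 6.849e+04 rad/s.
Step 2 — Component impedances:
  R: Z = R = 3260 Ω
  L: Z = jωL = j·6.849e+04·0.011 = 0 + j753.4 Ω
Step 3 — Series combination: Z_total = R + L = 3260 + j753.4 Ω = 3346∠13.0° Ω.

Z = 3260 + j753.4 Ω = 3346∠13.0° Ω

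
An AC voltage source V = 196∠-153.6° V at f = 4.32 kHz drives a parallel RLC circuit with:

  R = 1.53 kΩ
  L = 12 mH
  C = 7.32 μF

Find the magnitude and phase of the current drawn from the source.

Step 1 — Angular frequency: ω = 2π·f = 2π·4320 = 2.714e+04 rad/s.
Step 2 — Component impedances:
  R: Z = R = 1530 Ω
  L: Z = jωL = j·2.714e+04·0.012 = 0 + j325.7 Ω
  C: Z = 1/(jωC) = -j/(ω·C) = 0 - j5.033 Ω
Step 3 — Parallel combination: 1/Z_total = 1/R + 1/L + 1/C; Z_total = 0.01708 - j5.112 Ω = 5.112∠-89.8° Ω.
Step 4 — Source phasor: V = 196∠-153.6° V = -175.6 - j87.15 V.
Step 5 — Ohm's law: I = V / Z_total = (-175.6 - j87.15) / (0.01708 - j5.112) = 16.93 - j34.4 A.
Step 6 — Convert to polar: |I| = 38.34 A, ∠I = -63.8°.

I = 38.34∠-63.8° A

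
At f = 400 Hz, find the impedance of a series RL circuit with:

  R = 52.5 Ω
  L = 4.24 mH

Step 1 — Angular frequency: ω = 2π·f = 2π·400 = 2513 rad/s.
Step 2 — Component impedances:
  R: Z = R = 52.5 Ω
  L: Z = jωL = j·2513·0.00424 = 0 + j10.66 Ω
Step 3 — Series combination: Z_total = R + L = 52.5 + j10.66 Ω = 53.57∠11.5° Ω.

Z = 52.5 + j10.66 Ω = 53.57∠11.5° Ω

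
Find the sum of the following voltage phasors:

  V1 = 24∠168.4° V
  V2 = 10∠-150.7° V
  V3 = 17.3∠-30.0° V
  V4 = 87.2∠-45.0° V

Step 1 — Convert each phasor to rectangular form:
  V1 = 24·(cos(168.4°) + j·sin(168.4°)) = -23.51 + j4.826 V
  V2 = 10·(cos(-150.7°) + j·sin(-150.7°)) = -8.721 - j4.894 V
  V3 = 17.3·(cos(-30.0°) + j·sin(-30.0°)) = 14.98 - j8.65 V
  V4 = 87.2·(cos(-45.0°) + j·sin(-45.0°)) = 61.66 - j61.66 V
Step 2 — Sum components: V_total = 44.41 - j70.38 V.
Step 3 — Convert to polar: |V_total| = 83.22 V, ∠V_total = -57.7°.

V_total = 83.22∠-57.7° V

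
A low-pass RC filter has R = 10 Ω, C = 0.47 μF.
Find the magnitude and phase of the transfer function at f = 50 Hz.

Step 1 — Angular frequency: ω = 2π·50 = 314.2 rad/s.
Step 2 — Transfer function: H(jω) = 1/(1 + jωRC).
Step 3 — Denominator: 1 + jωRC = 1 + j·314.2·10·4.7e-07 = 1 + j0.001477.
Step 4 — H = 1 - j0.001477.
Step 5 — Magnitude: |H| = 1 (-0.0 dB); phase: φ = -0.1°.

|H| = 1 (-0.0 dB), φ = -0.1°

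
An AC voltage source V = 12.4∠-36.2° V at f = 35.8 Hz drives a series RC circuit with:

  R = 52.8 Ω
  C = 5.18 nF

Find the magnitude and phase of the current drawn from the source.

Step 1 — Angular frequency: ω = 2π·f = 2π·35.8 = 224.9 rad/s.
Step 2 — Component impedances:
  R: Z = R = 52.8 Ω
  C: Z = 1/(jωC) = -j/(ω·C) = 0 - j8.582e+05 Ω
Step 3 — Series combination: Z_total = R + C = 52.8 - j8.582e+05 Ω = 8.582e+05∠-90.0° Ω.
Step 4 — Source phasor: V = 12.4∠-36.2° V = 10.01 - j7.324 V.
Step 5 — Ohm's law: I = V / Z_total = (10.01 - j7.324) / (52.8 - j8.582e+05) = 8.534e-06 + j1.166e-05 A.
Step 6 — Convert to polar: |I| = 1.445e-05 A, ∠I = 53.8°.

I = 1.445e-05∠53.8° A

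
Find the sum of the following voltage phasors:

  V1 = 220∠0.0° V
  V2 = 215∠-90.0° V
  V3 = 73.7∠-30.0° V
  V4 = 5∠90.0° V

Step 1 — Convert each phasor to rectangular form:
  V1 = 220·(cos(0.0°) + j·sin(0.0°)) = 220 V
  V2 = 215·(cos(-90.0°) + j·sin(-90.0°)) = 0 - j215 V
  V3 = 73.7·(cos(-30.0°) + j·sin(-30.0°)) = 63.83 - j36.85 V
  V4 = 5·(cos(90.0°) + j·sin(90.0°)) = 0 + j5 V
Step 2 — Sum components: V_total = 283.8 - j246.8 V.
Step 3 — Convert to polar: |V_total| = 376.2 V, ∠V_total = -41.0°.

V_total = 376.2∠-41.0° V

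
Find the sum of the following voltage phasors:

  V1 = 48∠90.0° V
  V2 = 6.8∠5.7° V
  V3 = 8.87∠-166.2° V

Step 1 — Convert each phasor to rectangular form:
  V1 = 48·(cos(90.0°) + j·sin(90.0°)) = 0 + j48 V
  V2 = 6.8·(cos(5.7°) + j·sin(5.7°)) = 6.766 + j0.6754 V
  V3 = 8.87·(cos(-166.2°) + j·sin(-166.2°)) = -8.614 - j2.116 V
Step 2 — Sum components: V_total = -1.848 + j46.56 V.
Step 3 — Convert to polar: |V_total| = 46.6 V, ∠V_total = 92.3°.

V_total = 46.6∠92.3° V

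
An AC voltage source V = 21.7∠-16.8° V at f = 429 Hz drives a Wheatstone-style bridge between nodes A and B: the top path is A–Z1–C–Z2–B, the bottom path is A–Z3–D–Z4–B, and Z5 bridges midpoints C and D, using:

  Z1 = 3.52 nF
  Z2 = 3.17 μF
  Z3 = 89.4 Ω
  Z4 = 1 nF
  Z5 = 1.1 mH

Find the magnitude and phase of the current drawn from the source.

Step 1 — Angular frequency: ω = 2π·f = 2π·429 = 2695 rad/s.
Step 2 — Component impedances:
  Z1: Z = 1/(jωC) = -j/(ω·C) = 0 - j1.054e+05 Ω
  Z2: Z = 1/(jωC) = -j/(ω·C) = 0 - j117 Ω
  Z3: Z = R = 89.4 Ω
  Z4: Z = 1/(jωC) = -j/(ω·C) = 0 - j3.71e+05 Ω
  Z5: Z = jωL = j·2695·0.0011 = 0 + j2.965 Ω
Step 3 — Bridge requires nodal analysis (the Z5 bridge couples midpoints C and D, so the two paths cannot be reduced to a simple series/parallel combination). Setting node B to ground and injecting 1 A at node A, the 3-node admittance system at A, C, D solves to V_A = Z_AB = 89.4 - j114.1 Ω = 145∠-51.9° Ω.
Step 4 — Source phasor: V = 21.7∠-16.8° V = 20.77 - j6.272 V.
Step 5 — Ohm's law: I = V / Z_total = (20.77 - j6.272) / (89.4 - j114.1) = 0.1224 + j0.08612 A.
Step 6 — Convert to polar: |I| = 0.1497 A, ∠I = 35.1°.

I = 0.1497∠35.1° A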